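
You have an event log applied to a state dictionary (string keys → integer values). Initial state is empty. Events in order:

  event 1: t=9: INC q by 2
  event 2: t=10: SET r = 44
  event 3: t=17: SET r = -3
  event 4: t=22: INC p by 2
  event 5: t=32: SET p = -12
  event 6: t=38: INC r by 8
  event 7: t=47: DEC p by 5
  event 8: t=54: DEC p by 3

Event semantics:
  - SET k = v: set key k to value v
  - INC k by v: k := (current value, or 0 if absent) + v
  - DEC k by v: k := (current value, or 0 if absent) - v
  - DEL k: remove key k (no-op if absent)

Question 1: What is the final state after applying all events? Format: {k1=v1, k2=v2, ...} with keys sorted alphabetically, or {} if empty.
  after event 1 (t=9: INC q by 2): {q=2}
  after event 2 (t=10: SET r = 44): {q=2, r=44}
  after event 3 (t=17: SET r = -3): {q=2, r=-3}
  after event 4 (t=22: INC p by 2): {p=2, q=2, r=-3}
  after event 5 (t=32: SET p = -12): {p=-12, q=2, r=-3}
  after event 6 (t=38: INC r by 8): {p=-12, q=2, r=5}
  after event 7 (t=47: DEC p by 5): {p=-17, q=2, r=5}
  after event 8 (t=54: DEC p by 3): {p=-20, q=2, r=5}

Answer: {p=-20, q=2, r=5}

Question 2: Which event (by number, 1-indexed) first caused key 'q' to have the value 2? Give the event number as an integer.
Looking for first event where q becomes 2:
  event 1: q (absent) -> 2  <-- first match

Answer: 1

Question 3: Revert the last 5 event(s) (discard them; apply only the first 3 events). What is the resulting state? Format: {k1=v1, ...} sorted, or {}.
Answer: {q=2, r=-3}

Derivation:
Keep first 3 events (discard last 5):
  after event 1 (t=9: INC q by 2): {q=2}
  after event 2 (t=10: SET r = 44): {q=2, r=44}
  after event 3 (t=17: SET r = -3): {q=2, r=-3}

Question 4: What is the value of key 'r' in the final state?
Answer: 5

Derivation:
Track key 'r' through all 8 events:
  event 1 (t=9: INC q by 2): r unchanged
  event 2 (t=10: SET r = 44): r (absent) -> 44
  event 3 (t=17: SET r = -3): r 44 -> -3
  event 4 (t=22: INC p by 2): r unchanged
  event 5 (t=32: SET p = -12): r unchanged
  event 6 (t=38: INC r by 8): r -3 -> 5
  event 7 (t=47: DEC p by 5): r unchanged
  event 8 (t=54: DEC p by 3): r unchanged
Final: r = 5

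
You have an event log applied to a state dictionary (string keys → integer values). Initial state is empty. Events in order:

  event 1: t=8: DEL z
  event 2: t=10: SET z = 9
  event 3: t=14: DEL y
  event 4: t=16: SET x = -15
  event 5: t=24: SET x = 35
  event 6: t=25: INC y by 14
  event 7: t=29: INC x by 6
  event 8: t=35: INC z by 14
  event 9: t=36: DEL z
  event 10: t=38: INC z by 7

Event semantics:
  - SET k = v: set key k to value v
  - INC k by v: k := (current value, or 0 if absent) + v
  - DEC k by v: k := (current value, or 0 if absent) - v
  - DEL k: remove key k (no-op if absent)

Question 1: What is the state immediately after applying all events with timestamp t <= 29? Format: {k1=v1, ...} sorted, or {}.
Answer: {x=41, y=14, z=9}

Derivation:
Apply events with t <= 29 (7 events):
  after event 1 (t=8: DEL z): {}
  after event 2 (t=10: SET z = 9): {z=9}
  after event 3 (t=14: DEL y): {z=9}
  after event 4 (t=16: SET x = -15): {x=-15, z=9}
  after event 5 (t=24: SET x = 35): {x=35, z=9}
  after event 6 (t=25: INC y by 14): {x=35, y=14, z=9}
  after event 7 (t=29: INC x by 6): {x=41, y=14, z=9}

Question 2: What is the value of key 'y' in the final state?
Answer: 14

Derivation:
Track key 'y' through all 10 events:
  event 1 (t=8: DEL z): y unchanged
  event 2 (t=10: SET z = 9): y unchanged
  event 3 (t=14: DEL y): y (absent) -> (absent)
  event 4 (t=16: SET x = -15): y unchanged
  event 5 (t=24: SET x = 35): y unchanged
  event 6 (t=25: INC y by 14): y (absent) -> 14
  event 7 (t=29: INC x by 6): y unchanged
  event 8 (t=35: INC z by 14): y unchanged
  event 9 (t=36: DEL z): y unchanged
  event 10 (t=38: INC z by 7): y unchanged
Final: y = 14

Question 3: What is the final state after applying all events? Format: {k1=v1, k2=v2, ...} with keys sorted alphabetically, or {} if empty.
Answer: {x=41, y=14, z=7}

Derivation:
  after event 1 (t=8: DEL z): {}
  after event 2 (t=10: SET z = 9): {z=9}
  after event 3 (t=14: DEL y): {z=9}
  after event 4 (t=16: SET x = -15): {x=-15, z=9}
  after event 5 (t=24: SET x = 35): {x=35, z=9}
  after event 6 (t=25: INC y by 14): {x=35, y=14, z=9}
  after event 7 (t=29: INC x by 6): {x=41, y=14, z=9}
  after event 8 (t=35: INC z by 14): {x=41, y=14, z=23}
  after event 9 (t=36: DEL z): {x=41, y=14}
  after event 10 (t=38: INC z by 7): {x=41, y=14, z=7}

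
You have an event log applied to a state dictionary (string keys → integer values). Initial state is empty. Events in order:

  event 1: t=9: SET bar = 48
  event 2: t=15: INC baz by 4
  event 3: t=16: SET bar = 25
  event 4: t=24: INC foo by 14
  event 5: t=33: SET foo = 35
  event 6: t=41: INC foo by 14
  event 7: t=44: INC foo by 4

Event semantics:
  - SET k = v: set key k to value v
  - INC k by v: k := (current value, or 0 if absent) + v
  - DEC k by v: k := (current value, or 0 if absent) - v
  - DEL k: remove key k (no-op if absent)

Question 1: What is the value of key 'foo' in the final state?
Track key 'foo' through all 7 events:
  event 1 (t=9: SET bar = 48): foo unchanged
  event 2 (t=15: INC baz by 4): foo unchanged
  event 3 (t=16: SET bar = 25): foo unchanged
  event 4 (t=24: INC foo by 14): foo (absent) -> 14
  event 5 (t=33: SET foo = 35): foo 14 -> 35
  event 6 (t=41: INC foo by 14): foo 35 -> 49
  event 7 (t=44: INC foo by 4): foo 49 -> 53
Final: foo = 53

Answer: 53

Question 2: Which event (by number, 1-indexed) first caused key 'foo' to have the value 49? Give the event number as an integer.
Answer: 6

Derivation:
Looking for first event where foo becomes 49:
  event 4: foo = 14
  event 5: foo = 35
  event 6: foo 35 -> 49  <-- first match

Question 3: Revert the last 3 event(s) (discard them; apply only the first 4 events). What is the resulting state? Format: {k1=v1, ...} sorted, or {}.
Answer: {bar=25, baz=4, foo=14}

Derivation:
Keep first 4 events (discard last 3):
  after event 1 (t=9: SET bar = 48): {bar=48}
  after event 2 (t=15: INC baz by 4): {bar=48, baz=4}
  after event 3 (t=16: SET bar = 25): {bar=25, baz=4}
  after event 4 (t=24: INC foo by 14): {bar=25, baz=4, foo=14}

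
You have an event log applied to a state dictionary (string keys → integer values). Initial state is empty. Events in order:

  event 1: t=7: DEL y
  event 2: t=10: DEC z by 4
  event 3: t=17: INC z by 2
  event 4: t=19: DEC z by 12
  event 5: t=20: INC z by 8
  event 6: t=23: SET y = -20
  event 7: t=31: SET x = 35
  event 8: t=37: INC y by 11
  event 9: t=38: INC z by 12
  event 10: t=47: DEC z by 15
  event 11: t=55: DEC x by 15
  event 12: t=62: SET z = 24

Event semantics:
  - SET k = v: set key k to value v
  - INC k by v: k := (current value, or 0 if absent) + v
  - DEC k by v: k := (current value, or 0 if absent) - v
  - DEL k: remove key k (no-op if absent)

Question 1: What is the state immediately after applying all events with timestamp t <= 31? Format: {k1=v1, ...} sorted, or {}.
Answer: {x=35, y=-20, z=-6}

Derivation:
Apply events with t <= 31 (7 events):
  after event 1 (t=7: DEL y): {}
  after event 2 (t=10: DEC z by 4): {z=-4}
  after event 3 (t=17: INC z by 2): {z=-2}
  after event 4 (t=19: DEC z by 12): {z=-14}
  after event 5 (t=20: INC z by 8): {z=-6}
  after event 6 (t=23: SET y = -20): {y=-20, z=-6}
  after event 7 (t=31: SET x = 35): {x=35, y=-20, z=-6}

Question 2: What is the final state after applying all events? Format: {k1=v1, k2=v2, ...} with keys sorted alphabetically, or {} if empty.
  after event 1 (t=7: DEL y): {}
  after event 2 (t=10: DEC z by 4): {z=-4}
  after event 3 (t=17: INC z by 2): {z=-2}
  after event 4 (t=19: DEC z by 12): {z=-14}
  after event 5 (t=20: INC z by 8): {z=-6}
  after event 6 (t=23: SET y = -20): {y=-20, z=-6}
  after event 7 (t=31: SET x = 35): {x=35, y=-20, z=-6}
  after event 8 (t=37: INC y by 11): {x=35, y=-9, z=-6}
  after event 9 (t=38: INC z by 12): {x=35, y=-9, z=6}
  after event 10 (t=47: DEC z by 15): {x=35, y=-9, z=-9}
  after event 11 (t=55: DEC x by 15): {x=20, y=-9, z=-9}
  after event 12 (t=62: SET z = 24): {x=20, y=-9, z=24}

Answer: {x=20, y=-9, z=24}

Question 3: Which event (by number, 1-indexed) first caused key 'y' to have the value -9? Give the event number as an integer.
Answer: 8

Derivation:
Looking for first event where y becomes -9:
  event 6: y = -20
  event 7: y = -20
  event 8: y -20 -> -9  <-- first match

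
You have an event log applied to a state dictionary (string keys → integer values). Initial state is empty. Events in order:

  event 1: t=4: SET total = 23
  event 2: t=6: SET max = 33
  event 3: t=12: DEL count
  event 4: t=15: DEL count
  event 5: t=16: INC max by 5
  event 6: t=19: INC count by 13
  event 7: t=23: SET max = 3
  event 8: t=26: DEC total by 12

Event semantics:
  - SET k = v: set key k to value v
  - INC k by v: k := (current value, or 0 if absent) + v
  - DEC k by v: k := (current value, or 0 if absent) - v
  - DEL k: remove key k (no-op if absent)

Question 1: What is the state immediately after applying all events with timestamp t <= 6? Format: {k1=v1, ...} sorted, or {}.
Answer: {max=33, total=23}

Derivation:
Apply events with t <= 6 (2 events):
  after event 1 (t=4: SET total = 23): {total=23}
  after event 2 (t=6: SET max = 33): {max=33, total=23}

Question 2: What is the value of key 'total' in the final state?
Track key 'total' through all 8 events:
  event 1 (t=4: SET total = 23): total (absent) -> 23
  event 2 (t=6: SET max = 33): total unchanged
  event 3 (t=12: DEL count): total unchanged
  event 4 (t=15: DEL count): total unchanged
  event 5 (t=16: INC max by 5): total unchanged
  event 6 (t=19: INC count by 13): total unchanged
  event 7 (t=23: SET max = 3): total unchanged
  event 8 (t=26: DEC total by 12): total 23 -> 11
Final: total = 11

Answer: 11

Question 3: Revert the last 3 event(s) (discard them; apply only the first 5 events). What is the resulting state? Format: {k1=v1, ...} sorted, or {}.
Keep first 5 events (discard last 3):
  after event 1 (t=4: SET total = 23): {total=23}
  after event 2 (t=6: SET max = 33): {max=33, total=23}
  after event 3 (t=12: DEL count): {max=33, total=23}
  after event 4 (t=15: DEL count): {max=33, total=23}
  after event 5 (t=16: INC max by 5): {max=38, total=23}

Answer: {max=38, total=23}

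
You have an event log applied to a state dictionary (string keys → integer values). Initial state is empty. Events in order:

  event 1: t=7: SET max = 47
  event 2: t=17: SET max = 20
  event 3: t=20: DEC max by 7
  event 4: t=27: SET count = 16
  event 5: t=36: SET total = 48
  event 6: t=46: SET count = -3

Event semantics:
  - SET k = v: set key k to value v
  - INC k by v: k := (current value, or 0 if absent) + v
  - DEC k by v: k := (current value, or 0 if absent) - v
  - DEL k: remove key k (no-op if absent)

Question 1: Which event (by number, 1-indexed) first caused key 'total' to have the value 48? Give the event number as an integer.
Answer: 5

Derivation:
Looking for first event where total becomes 48:
  event 5: total (absent) -> 48  <-- first match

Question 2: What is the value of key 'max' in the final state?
Answer: 13

Derivation:
Track key 'max' through all 6 events:
  event 1 (t=7: SET max = 47): max (absent) -> 47
  event 2 (t=17: SET max = 20): max 47 -> 20
  event 3 (t=20: DEC max by 7): max 20 -> 13
  event 4 (t=27: SET count = 16): max unchanged
  event 5 (t=36: SET total = 48): max unchanged
  event 6 (t=46: SET count = -3): max unchanged
Final: max = 13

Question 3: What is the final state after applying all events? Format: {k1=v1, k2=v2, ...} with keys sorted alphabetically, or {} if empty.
Answer: {count=-3, max=13, total=48}

Derivation:
  after event 1 (t=7: SET max = 47): {max=47}
  after event 2 (t=17: SET max = 20): {max=20}
  after event 3 (t=20: DEC max by 7): {max=13}
  after event 4 (t=27: SET count = 16): {count=16, max=13}
  after event 5 (t=36: SET total = 48): {count=16, max=13, total=48}
  after event 6 (t=46: SET count = -3): {count=-3, max=13, total=48}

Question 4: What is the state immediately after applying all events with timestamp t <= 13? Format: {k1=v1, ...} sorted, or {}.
Answer: {max=47}

Derivation:
Apply events with t <= 13 (1 events):
  after event 1 (t=7: SET max = 47): {max=47}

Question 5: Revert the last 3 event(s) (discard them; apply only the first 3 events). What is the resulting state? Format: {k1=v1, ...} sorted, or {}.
Answer: {max=13}

Derivation:
Keep first 3 events (discard last 3):
  after event 1 (t=7: SET max = 47): {max=47}
  after event 2 (t=17: SET max = 20): {max=20}
  after event 3 (t=20: DEC max by 7): {max=13}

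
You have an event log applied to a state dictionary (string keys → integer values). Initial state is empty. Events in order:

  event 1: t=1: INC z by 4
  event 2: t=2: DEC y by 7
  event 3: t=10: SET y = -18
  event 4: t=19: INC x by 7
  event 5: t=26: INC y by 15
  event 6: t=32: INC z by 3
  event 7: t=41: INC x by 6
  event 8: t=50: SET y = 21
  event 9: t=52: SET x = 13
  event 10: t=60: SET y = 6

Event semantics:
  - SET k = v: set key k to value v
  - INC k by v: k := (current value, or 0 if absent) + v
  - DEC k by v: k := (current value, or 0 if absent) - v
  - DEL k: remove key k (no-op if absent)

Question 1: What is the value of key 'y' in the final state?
Answer: 6

Derivation:
Track key 'y' through all 10 events:
  event 1 (t=1: INC z by 4): y unchanged
  event 2 (t=2: DEC y by 7): y (absent) -> -7
  event 3 (t=10: SET y = -18): y -7 -> -18
  event 4 (t=19: INC x by 7): y unchanged
  event 5 (t=26: INC y by 15): y -18 -> -3
  event 6 (t=32: INC z by 3): y unchanged
  event 7 (t=41: INC x by 6): y unchanged
  event 8 (t=50: SET y = 21): y -3 -> 21
  event 9 (t=52: SET x = 13): y unchanged
  event 10 (t=60: SET y = 6): y 21 -> 6
Final: y = 6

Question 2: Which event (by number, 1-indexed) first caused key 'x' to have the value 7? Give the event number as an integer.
Looking for first event where x becomes 7:
  event 4: x (absent) -> 7  <-- first match

Answer: 4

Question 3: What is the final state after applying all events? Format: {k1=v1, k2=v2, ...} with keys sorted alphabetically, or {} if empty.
Answer: {x=13, y=6, z=7}

Derivation:
  after event 1 (t=1: INC z by 4): {z=4}
  after event 2 (t=2: DEC y by 7): {y=-7, z=4}
  after event 3 (t=10: SET y = -18): {y=-18, z=4}
  after event 4 (t=19: INC x by 7): {x=7, y=-18, z=4}
  after event 5 (t=26: INC y by 15): {x=7, y=-3, z=4}
  after event 6 (t=32: INC z by 3): {x=7, y=-3, z=7}
  after event 7 (t=41: INC x by 6): {x=13, y=-3, z=7}
  after event 8 (t=50: SET y = 21): {x=13, y=21, z=7}
  after event 9 (t=52: SET x = 13): {x=13, y=21, z=7}
  after event 10 (t=60: SET y = 6): {x=13, y=6, z=7}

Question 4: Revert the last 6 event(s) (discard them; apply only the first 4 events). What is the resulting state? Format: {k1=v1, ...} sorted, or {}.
Answer: {x=7, y=-18, z=4}

Derivation:
Keep first 4 events (discard last 6):
  after event 1 (t=1: INC z by 4): {z=4}
  after event 2 (t=2: DEC y by 7): {y=-7, z=4}
  after event 3 (t=10: SET y = -18): {y=-18, z=4}
  after event 4 (t=19: INC x by 7): {x=7, y=-18, z=4}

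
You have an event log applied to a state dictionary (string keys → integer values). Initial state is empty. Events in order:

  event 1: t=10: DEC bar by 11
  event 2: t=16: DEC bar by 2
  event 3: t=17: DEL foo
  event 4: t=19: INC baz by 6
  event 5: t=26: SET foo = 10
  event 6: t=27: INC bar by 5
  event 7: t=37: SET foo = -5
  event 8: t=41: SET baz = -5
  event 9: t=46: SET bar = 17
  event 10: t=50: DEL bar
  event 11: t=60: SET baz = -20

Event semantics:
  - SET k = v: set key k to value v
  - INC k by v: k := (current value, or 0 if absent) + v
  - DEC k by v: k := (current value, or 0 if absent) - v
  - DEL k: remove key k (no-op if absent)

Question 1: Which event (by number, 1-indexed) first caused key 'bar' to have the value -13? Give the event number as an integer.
Looking for first event where bar becomes -13:
  event 1: bar = -11
  event 2: bar -11 -> -13  <-- first match

Answer: 2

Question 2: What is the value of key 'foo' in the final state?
Answer: -5

Derivation:
Track key 'foo' through all 11 events:
  event 1 (t=10: DEC bar by 11): foo unchanged
  event 2 (t=16: DEC bar by 2): foo unchanged
  event 3 (t=17: DEL foo): foo (absent) -> (absent)
  event 4 (t=19: INC baz by 6): foo unchanged
  event 5 (t=26: SET foo = 10): foo (absent) -> 10
  event 6 (t=27: INC bar by 5): foo unchanged
  event 7 (t=37: SET foo = -5): foo 10 -> -5
  event 8 (t=41: SET baz = -5): foo unchanged
  event 9 (t=46: SET bar = 17): foo unchanged
  event 10 (t=50: DEL bar): foo unchanged
  event 11 (t=60: SET baz = -20): foo unchanged
Final: foo = -5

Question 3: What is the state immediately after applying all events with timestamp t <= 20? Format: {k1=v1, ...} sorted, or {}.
Answer: {bar=-13, baz=6}

Derivation:
Apply events with t <= 20 (4 events):
  after event 1 (t=10: DEC bar by 11): {bar=-11}
  after event 2 (t=16: DEC bar by 2): {bar=-13}
  after event 3 (t=17: DEL foo): {bar=-13}
  after event 4 (t=19: INC baz by 6): {bar=-13, baz=6}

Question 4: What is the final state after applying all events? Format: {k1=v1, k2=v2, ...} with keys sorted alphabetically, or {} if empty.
  after event 1 (t=10: DEC bar by 11): {bar=-11}
  after event 2 (t=16: DEC bar by 2): {bar=-13}
  after event 3 (t=17: DEL foo): {bar=-13}
  after event 4 (t=19: INC baz by 6): {bar=-13, baz=6}
  after event 5 (t=26: SET foo = 10): {bar=-13, baz=6, foo=10}
  after event 6 (t=27: INC bar by 5): {bar=-8, baz=6, foo=10}
  after event 7 (t=37: SET foo = -5): {bar=-8, baz=6, foo=-5}
  after event 8 (t=41: SET baz = -5): {bar=-8, baz=-5, foo=-5}
  after event 9 (t=46: SET bar = 17): {bar=17, baz=-5, foo=-5}
  after event 10 (t=50: DEL bar): {baz=-5, foo=-5}
  after event 11 (t=60: SET baz = -20): {baz=-20, foo=-5}

Answer: {baz=-20, foo=-5}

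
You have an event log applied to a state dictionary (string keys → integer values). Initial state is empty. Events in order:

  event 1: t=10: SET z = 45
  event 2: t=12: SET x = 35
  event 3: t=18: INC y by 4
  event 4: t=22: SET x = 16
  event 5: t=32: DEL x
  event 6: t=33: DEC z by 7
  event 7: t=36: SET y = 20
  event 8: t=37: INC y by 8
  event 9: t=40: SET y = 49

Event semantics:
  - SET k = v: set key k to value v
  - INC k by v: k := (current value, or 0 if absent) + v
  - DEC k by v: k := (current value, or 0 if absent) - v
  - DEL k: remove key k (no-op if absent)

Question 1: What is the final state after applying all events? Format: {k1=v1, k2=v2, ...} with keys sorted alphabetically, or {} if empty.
Answer: {y=49, z=38}

Derivation:
  after event 1 (t=10: SET z = 45): {z=45}
  after event 2 (t=12: SET x = 35): {x=35, z=45}
  after event 3 (t=18: INC y by 4): {x=35, y=4, z=45}
  after event 4 (t=22: SET x = 16): {x=16, y=4, z=45}
  after event 5 (t=32: DEL x): {y=4, z=45}
  after event 6 (t=33: DEC z by 7): {y=4, z=38}
  after event 7 (t=36: SET y = 20): {y=20, z=38}
  after event 8 (t=37: INC y by 8): {y=28, z=38}
  after event 9 (t=40: SET y = 49): {y=49, z=38}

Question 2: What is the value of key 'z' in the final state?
Track key 'z' through all 9 events:
  event 1 (t=10: SET z = 45): z (absent) -> 45
  event 2 (t=12: SET x = 35): z unchanged
  event 3 (t=18: INC y by 4): z unchanged
  event 4 (t=22: SET x = 16): z unchanged
  event 5 (t=32: DEL x): z unchanged
  event 6 (t=33: DEC z by 7): z 45 -> 38
  event 7 (t=36: SET y = 20): z unchanged
  event 8 (t=37: INC y by 8): z unchanged
  event 9 (t=40: SET y = 49): z unchanged
Final: z = 38

Answer: 38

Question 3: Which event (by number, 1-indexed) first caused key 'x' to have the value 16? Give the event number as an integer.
Looking for first event where x becomes 16:
  event 2: x = 35
  event 3: x = 35
  event 4: x 35 -> 16  <-- first match

Answer: 4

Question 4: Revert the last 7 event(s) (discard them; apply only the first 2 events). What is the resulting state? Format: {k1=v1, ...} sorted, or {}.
Answer: {x=35, z=45}

Derivation:
Keep first 2 events (discard last 7):
  after event 1 (t=10: SET z = 45): {z=45}
  after event 2 (t=12: SET x = 35): {x=35, z=45}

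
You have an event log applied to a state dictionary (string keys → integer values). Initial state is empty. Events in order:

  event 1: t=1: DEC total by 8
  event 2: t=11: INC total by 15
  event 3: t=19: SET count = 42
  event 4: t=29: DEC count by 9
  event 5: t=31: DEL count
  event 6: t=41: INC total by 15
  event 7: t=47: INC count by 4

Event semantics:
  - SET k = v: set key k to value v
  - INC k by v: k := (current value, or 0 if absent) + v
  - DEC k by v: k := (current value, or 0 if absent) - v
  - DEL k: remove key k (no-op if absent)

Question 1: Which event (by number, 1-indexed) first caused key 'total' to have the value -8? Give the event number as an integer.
Answer: 1

Derivation:
Looking for first event where total becomes -8:
  event 1: total (absent) -> -8  <-- first match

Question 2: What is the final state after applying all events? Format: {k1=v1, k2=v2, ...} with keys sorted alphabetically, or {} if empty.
  after event 1 (t=1: DEC total by 8): {total=-8}
  after event 2 (t=11: INC total by 15): {total=7}
  after event 3 (t=19: SET count = 42): {count=42, total=7}
  after event 4 (t=29: DEC count by 9): {count=33, total=7}
  after event 5 (t=31: DEL count): {total=7}
  after event 6 (t=41: INC total by 15): {total=22}
  after event 7 (t=47: INC count by 4): {count=4, total=22}

Answer: {count=4, total=22}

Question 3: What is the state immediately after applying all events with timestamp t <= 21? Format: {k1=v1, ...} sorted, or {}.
Answer: {count=42, total=7}

Derivation:
Apply events with t <= 21 (3 events):
  after event 1 (t=1: DEC total by 8): {total=-8}
  after event 2 (t=11: INC total by 15): {total=7}
  after event 3 (t=19: SET count = 42): {count=42, total=7}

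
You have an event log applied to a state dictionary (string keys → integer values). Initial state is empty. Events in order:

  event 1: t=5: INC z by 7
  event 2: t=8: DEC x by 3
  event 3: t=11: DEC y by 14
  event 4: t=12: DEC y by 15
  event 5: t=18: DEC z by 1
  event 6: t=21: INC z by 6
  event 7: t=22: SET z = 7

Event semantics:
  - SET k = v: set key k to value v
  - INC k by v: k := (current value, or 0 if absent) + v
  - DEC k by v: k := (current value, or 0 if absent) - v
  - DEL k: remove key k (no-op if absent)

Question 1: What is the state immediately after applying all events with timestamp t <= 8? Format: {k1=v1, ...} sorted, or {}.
Apply events with t <= 8 (2 events):
  after event 1 (t=5: INC z by 7): {z=7}
  after event 2 (t=8: DEC x by 3): {x=-3, z=7}

Answer: {x=-3, z=7}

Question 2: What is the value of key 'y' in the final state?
Answer: -29

Derivation:
Track key 'y' through all 7 events:
  event 1 (t=5: INC z by 7): y unchanged
  event 2 (t=8: DEC x by 3): y unchanged
  event 3 (t=11: DEC y by 14): y (absent) -> -14
  event 4 (t=12: DEC y by 15): y -14 -> -29
  event 5 (t=18: DEC z by 1): y unchanged
  event 6 (t=21: INC z by 6): y unchanged
  event 7 (t=22: SET z = 7): y unchanged
Final: y = -29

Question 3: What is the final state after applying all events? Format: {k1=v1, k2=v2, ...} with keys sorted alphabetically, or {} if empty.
Answer: {x=-3, y=-29, z=7}

Derivation:
  after event 1 (t=5: INC z by 7): {z=7}
  after event 2 (t=8: DEC x by 3): {x=-3, z=7}
  after event 3 (t=11: DEC y by 14): {x=-3, y=-14, z=7}
  after event 4 (t=12: DEC y by 15): {x=-3, y=-29, z=7}
  after event 5 (t=18: DEC z by 1): {x=-3, y=-29, z=6}
  after event 6 (t=21: INC z by 6): {x=-3, y=-29, z=12}
  after event 7 (t=22: SET z = 7): {x=-3, y=-29, z=7}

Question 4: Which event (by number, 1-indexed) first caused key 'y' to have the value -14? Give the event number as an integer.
Looking for first event where y becomes -14:
  event 3: y (absent) -> -14  <-- first match

Answer: 3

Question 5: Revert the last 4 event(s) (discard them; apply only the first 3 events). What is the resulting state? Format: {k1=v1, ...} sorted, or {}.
Keep first 3 events (discard last 4):
  after event 1 (t=5: INC z by 7): {z=7}
  after event 2 (t=8: DEC x by 3): {x=-3, z=7}
  after event 3 (t=11: DEC y by 14): {x=-3, y=-14, z=7}

Answer: {x=-3, y=-14, z=7}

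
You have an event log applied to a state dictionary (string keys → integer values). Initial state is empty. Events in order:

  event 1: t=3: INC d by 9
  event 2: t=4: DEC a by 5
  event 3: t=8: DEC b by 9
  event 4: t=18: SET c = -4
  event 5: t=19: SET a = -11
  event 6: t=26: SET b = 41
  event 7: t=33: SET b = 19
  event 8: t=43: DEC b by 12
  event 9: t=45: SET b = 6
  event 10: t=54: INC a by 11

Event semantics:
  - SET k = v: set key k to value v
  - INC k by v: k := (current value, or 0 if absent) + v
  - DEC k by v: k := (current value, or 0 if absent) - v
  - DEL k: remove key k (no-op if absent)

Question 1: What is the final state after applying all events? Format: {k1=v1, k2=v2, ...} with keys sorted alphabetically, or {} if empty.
  after event 1 (t=3: INC d by 9): {d=9}
  after event 2 (t=4: DEC a by 5): {a=-5, d=9}
  after event 3 (t=8: DEC b by 9): {a=-5, b=-9, d=9}
  after event 4 (t=18: SET c = -4): {a=-5, b=-9, c=-4, d=9}
  after event 5 (t=19: SET a = -11): {a=-11, b=-9, c=-4, d=9}
  after event 6 (t=26: SET b = 41): {a=-11, b=41, c=-4, d=9}
  after event 7 (t=33: SET b = 19): {a=-11, b=19, c=-4, d=9}
  after event 8 (t=43: DEC b by 12): {a=-11, b=7, c=-4, d=9}
  after event 9 (t=45: SET b = 6): {a=-11, b=6, c=-4, d=9}
  after event 10 (t=54: INC a by 11): {a=0, b=6, c=-4, d=9}

Answer: {a=0, b=6, c=-4, d=9}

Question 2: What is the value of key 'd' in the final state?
Track key 'd' through all 10 events:
  event 1 (t=3: INC d by 9): d (absent) -> 9
  event 2 (t=4: DEC a by 5): d unchanged
  event 3 (t=8: DEC b by 9): d unchanged
  event 4 (t=18: SET c = -4): d unchanged
  event 5 (t=19: SET a = -11): d unchanged
  event 6 (t=26: SET b = 41): d unchanged
  event 7 (t=33: SET b = 19): d unchanged
  event 8 (t=43: DEC b by 12): d unchanged
  event 9 (t=45: SET b = 6): d unchanged
  event 10 (t=54: INC a by 11): d unchanged
Final: d = 9

Answer: 9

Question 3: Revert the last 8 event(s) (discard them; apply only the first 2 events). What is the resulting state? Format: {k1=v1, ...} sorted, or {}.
Keep first 2 events (discard last 8):
  after event 1 (t=3: INC d by 9): {d=9}
  after event 2 (t=4: DEC a by 5): {a=-5, d=9}

Answer: {a=-5, d=9}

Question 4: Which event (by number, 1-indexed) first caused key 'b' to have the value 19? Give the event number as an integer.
Looking for first event where b becomes 19:
  event 3: b = -9
  event 4: b = -9
  event 5: b = -9
  event 6: b = 41
  event 7: b 41 -> 19  <-- first match

Answer: 7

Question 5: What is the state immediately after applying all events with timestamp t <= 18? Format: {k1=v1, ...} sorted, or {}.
Apply events with t <= 18 (4 events):
  after event 1 (t=3: INC d by 9): {d=9}
  after event 2 (t=4: DEC a by 5): {a=-5, d=9}
  after event 3 (t=8: DEC b by 9): {a=-5, b=-9, d=9}
  after event 4 (t=18: SET c = -4): {a=-5, b=-9, c=-4, d=9}

Answer: {a=-5, b=-9, c=-4, d=9}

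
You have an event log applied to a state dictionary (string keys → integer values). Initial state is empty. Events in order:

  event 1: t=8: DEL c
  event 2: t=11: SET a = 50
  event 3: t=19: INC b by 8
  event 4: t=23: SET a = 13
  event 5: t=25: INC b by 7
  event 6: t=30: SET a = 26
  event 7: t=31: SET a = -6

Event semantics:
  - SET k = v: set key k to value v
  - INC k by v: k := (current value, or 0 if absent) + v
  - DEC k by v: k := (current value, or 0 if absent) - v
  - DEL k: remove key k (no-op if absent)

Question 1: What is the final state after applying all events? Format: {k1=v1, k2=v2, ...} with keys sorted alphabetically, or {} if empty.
  after event 1 (t=8: DEL c): {}
  after event 2 (t=11: SET a = 50): {a=50}
  after event 3 (t=19: INC b by 8): {a=50, b=8}
  after event 4 (t=23: SET a = 13): {a=13, b=8}
  after event 5 (t=25: INC b by 7): {a=13, b=15}
  after event 6 (t=30: SET a = 26): {a=26, b=15}
  after event 7 (t=31: SET a = -6): {a=-6, b=15}

Answer: {a=-6, b=15}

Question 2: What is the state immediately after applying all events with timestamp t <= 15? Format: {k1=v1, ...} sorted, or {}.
Apply events with t <= 15 (2 events):
  after event 1 (t=8: DEL c): {}
  after event 2 (t=11: SET a = 50): {a=50}

Answer: {a=50}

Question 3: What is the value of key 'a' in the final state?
Answer: -6

Derivation:
Track key 'a' through all 7 events:
  event 1 (t=8: DEL c): a unchanged
  event 2 (t=11: SET a = 50): a (absent) -> 50
  event 3 (t=19: INC b by 8): a unchanged
  event 4 (t=23: SET a = 13): a 50 -> 13
  event 5 (t=25: INC b by 7): a unchanged
  event 6 (t=30: SET a = 26): a 13 -> 26
  event 7 (t=31: SET a = -6): a 26 -> -6
Final: a = -6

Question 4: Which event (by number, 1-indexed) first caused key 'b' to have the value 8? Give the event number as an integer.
Answer: 3

Derivation:
Looking for first event where b becomes 8:
  event 3: b (absent) -> 8  <-- first match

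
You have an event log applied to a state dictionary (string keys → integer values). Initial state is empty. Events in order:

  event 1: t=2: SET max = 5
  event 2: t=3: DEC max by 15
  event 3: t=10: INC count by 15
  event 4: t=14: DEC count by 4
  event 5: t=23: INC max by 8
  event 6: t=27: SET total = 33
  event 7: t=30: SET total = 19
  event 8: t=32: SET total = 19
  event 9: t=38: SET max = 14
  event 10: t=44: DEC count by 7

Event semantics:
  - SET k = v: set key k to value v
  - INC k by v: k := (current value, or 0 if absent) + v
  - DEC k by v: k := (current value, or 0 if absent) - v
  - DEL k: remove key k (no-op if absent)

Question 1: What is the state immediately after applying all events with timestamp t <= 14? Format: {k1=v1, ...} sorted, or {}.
Answer: {count=11, max=-10}

Derivation:
Apply events with t <= 14 (4 events):
  after event 1 (t=2: SET max = 5): {max=5}
  after event 2 (t=3: DEC max by 15): {max=-10}
  after event 3 (t=10: INC count by 15): {count=15, max=-10}
  after event 4 (t=14: DEC count by 4): {count=11, max=-10}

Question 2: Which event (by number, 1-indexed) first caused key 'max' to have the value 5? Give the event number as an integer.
Answer: 1

Derivation:
Looking for first event where max becomes 5:
  event 1: max (absent) -> 5  <-- first match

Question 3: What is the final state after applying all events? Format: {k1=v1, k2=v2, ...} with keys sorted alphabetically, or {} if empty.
  after event 1 (t=2: SET max = 5): {max=5}
  after event 2 (t=3: DEC max by 15): {max=-10}
  after event 3 (t=10: INC count by 15): {count=15, max=-10}
  after event 4 (t=14: DEC count by 4): {count=11, max=-10}
  after event 5 (t=23: INC max by 8): {count=11, max=-2}
  after event 6 (t=27: SET total = 33): {count=11, max=-2, total=33}
  after event 7 (t=30: SET total = 19): {count=11, max=-2, total=19}
  after event 8 (t=32: SET total = 19): {count=11, max=-2, total=19}
  after event 9 (t=38: SET max = 14): {count=11, max=14, total=19}
  after event 10 (t=44: DEC count by 7): {count=4, max=14, total=19}

Answer: {count=4, max=14, total=19}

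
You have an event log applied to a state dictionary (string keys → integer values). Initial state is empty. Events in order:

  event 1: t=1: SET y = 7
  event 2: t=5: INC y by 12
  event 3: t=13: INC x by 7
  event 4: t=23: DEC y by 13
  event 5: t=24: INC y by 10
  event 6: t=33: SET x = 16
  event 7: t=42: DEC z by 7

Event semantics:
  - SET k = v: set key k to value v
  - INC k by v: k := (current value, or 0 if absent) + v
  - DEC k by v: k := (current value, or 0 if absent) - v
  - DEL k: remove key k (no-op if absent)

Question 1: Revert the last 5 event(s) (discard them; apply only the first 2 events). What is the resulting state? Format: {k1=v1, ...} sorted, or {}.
Keep first 2 events (discard last 5):
  after event 1 (t=1: SET y = 7): {y=7}
  after event 2 (t=5: INC y by 12): {y=19}

Answer: {y=19}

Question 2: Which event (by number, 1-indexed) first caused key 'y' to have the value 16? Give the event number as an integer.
Answer: 5

Derivation:
Looking for first event where y becomes 16:
  event 1: y = 7
  event 2: y = 19
  event 3: y = 19
  event 4: y = 6
  event 5: y 6 -> 16  <-- first match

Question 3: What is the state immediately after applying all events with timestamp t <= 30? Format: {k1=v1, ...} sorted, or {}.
Apply events with t <= 30 (5 events):
  after event 1 (t=1: SET y = 7): {y=7}
  after event 2 (t=5: INC y by 12): {y=19}
  after event 3 (t=13: INC x by 7): {x=7, y=19}
  after event 4 (t=23: DEC y by 13): {x=7, y=6}
  after event 5 (t=24: INC y by 10): {x=7, y=16}

Answer: {x=7, y=16}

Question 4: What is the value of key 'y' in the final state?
Answer: 16

Derivation:
Track key 'y' through all 7 events:
  event 1 (t=1: SET y = 7): y (absent) -> 7
  event 2 (t=5: INC y by 12): y 7 -> 19
  event 3 (t=13: INC x by 7): y unchanged
  event 4 (t=23: DEC y by 13): y 19 -> 6
  event 5 (t=24: INC y by 10): y 6 -> 16
  event 6 (t=33: SET x = 16): y unchanged
  event 7 (t=42: DEC z by 7): y unchanged
Final: y = 16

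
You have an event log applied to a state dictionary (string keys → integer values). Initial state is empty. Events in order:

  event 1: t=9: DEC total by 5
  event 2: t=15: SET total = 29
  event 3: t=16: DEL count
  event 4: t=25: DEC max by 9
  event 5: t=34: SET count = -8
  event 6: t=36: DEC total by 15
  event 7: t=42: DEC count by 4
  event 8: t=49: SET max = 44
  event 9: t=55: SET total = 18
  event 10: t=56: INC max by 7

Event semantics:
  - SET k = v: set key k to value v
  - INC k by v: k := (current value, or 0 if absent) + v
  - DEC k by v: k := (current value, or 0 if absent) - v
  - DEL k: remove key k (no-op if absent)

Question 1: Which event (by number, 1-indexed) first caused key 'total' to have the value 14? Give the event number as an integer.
Answer: 6

Derivation:
Looking for first event where total becomes 14:
  event 1: total = -5
  event 2: total = 29
  event 3: total = 29
  event 4: total = 29
  event 5: total = 29
  event 6: total 29 -> 14  <-- first match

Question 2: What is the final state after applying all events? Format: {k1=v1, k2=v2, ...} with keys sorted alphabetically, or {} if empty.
  after event 1 (t=9: DEC total by 5): {total=-5}
  after event 2 (t=15: SET total = 29): {total=29}
  after event 3 (t=16: DEL count): {total=29}
  after event 4 (t=25: DEC max by 9): {max=-9, total=29}
  after event 5 (t=34: SET count = -8): {count=-8, max=-9, total=29}
  after event 6 (t=36: DEC total by 15): {count=-8, max=-9, total=14}
  after event 7 (t=42: DEC count by 4): {count=-12, max=-9, total=14}
  after event 8 (t=49: SET max = 44): {count=-12, max=44, total=14}
  after event 9 (t=55: SET total = 18): {count=-12, max=44, total=18}
  after event 10 (t=56: INC max by 7): {count=-12, max=51, total=18}

Answer: {count=-12, max=51, total=18}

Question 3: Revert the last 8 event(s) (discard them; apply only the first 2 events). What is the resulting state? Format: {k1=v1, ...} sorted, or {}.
Answer: {total=29}

Derivation:
Keep first 2 events (discard last 8):
  after event 1 (t=9: DEC total by 5): {total=-5}
  after event 2 (t=15: SET total = 29): {total=29}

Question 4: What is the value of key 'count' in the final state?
Track key 'count' through all 10 events:
  event 1 (t=9: DEC total by 5): count unchanged
  event 2 (t=15: SET total = 29): count unchanged
  event 3 (t=16: DEL count): count (absent) -> (absent)
  event 4 (t=25: DEC max by 9): count unchanged
  event 5 (t=34: SET count = -8): count (absent) -> -8
  event 6 (t=36: DEC total by 15): count unchanged
  event 7 (t=42: DEC count by 4): count -8 -> -12
  event 8 (t=49: SET max = 44): count unchanged
  event 9 (t=55: SET total = 18): count unchanged
  event 10 (t=56: INC max by 7): count unchanged
Final: count = -12

Answer: -12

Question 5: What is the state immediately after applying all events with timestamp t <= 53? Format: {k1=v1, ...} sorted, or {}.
Answer: {count=-12, max=44, total=14}

Derivation:
Apply events with t <= 53 (8 events):
  after event 1 (t=9: DEC total by 5): {total=-5}
  after event 2 (t=15: SET total = 29): {total=29}
  after event 3 (t=16: DEL count): {total=29}
  after event 4 (t=25: DEC max by 9): {max=-9, total=29}
  after event 5 (t=34: SET count = -8): {count=-8, max=-9, total=29}
  after event 6 (t=36: DEC total by 15): {count=-8, max=-9, total=14}
  after event 7 (t=42: DEC count by 4): {count=-12, max=-9, total=14}
  after event 8 (t=49: SET max = 44): {count=-12, max=44, total=14}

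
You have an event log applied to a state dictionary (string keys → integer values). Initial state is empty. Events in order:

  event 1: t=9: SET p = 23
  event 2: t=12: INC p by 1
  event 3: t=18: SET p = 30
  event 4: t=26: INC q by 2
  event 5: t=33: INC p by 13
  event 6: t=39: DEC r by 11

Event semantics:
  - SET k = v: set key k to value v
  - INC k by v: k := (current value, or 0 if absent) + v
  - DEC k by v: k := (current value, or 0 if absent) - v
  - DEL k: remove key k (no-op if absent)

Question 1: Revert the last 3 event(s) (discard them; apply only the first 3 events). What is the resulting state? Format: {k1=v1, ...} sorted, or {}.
Answer: {p=30}

Derivation:
Keep first 3 events (discard last 3):
  after event 1 (t=9: SET p = 23): {p=23}
  after event 2 (t=12: INC p by 1): {p=24}
  after event 3 (t=18: SET p = 30): {p=30}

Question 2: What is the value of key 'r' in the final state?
Track key 'r' through all 6 events:
  event 1 (t=9: SET p = 23): r unchanged
  event 2 (t=12: INC p by 1): r unchanged
  event 3 (t=18: SET p = 30): r unchanged
  event 4 (t=26: INC q by 2): r unchanged
  event 5 (t=33: INC p by 13): r unchanged
  event 6 (t=39: DEC r by 11): r (absent) -> -11
Final: r = -11

Answer: -11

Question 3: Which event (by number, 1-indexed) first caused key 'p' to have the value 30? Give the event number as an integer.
Looking for first event where p becomes 30:
  event 1: p = 23
  event 2: p = 24
  event 3: p 24 -> 30  <-- first match

Answer: 3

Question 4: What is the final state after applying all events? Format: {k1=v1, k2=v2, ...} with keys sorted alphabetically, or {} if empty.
  after event 1 (t=9: SET p = 23): {p=23}
  after event 2 (t=12: INC p by 1): {p=24}
  after event 3 (t=18: SET p = 30): {p=30}
  after event 4 (t=26: INC q by 2): {p=30, q=2}
  after event 5 (t=33: INC p by 13): {p=43, q=2}
  after event 6 (t=39: DEC r by 11): {p=43, q=2, r=-11}

Answer: {p=43, q=2, r=-11}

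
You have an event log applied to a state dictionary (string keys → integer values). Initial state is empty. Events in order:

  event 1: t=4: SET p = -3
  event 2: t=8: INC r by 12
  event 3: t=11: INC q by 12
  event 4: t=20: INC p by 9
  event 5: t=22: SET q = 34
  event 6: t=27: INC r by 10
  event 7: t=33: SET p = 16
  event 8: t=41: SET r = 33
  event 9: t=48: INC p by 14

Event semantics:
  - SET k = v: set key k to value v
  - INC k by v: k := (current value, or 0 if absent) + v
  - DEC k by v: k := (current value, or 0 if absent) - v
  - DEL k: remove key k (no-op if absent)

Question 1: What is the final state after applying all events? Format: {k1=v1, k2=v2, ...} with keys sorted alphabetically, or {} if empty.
  after event 1 (t=4: SET p = -3): {p=-3}
  after event 2 (t=8: INC r by 12): {p=-3, r=12}
  after event 3 (t=11: INC q by 12): {p=-3, q=12, r=12}
  after event 4 (t=20: INC p by 9): {p=6, q=12, r=12}
  after event 5 (t=22: SET q = 34): {p=6, q=34, r=12}
  after event 6 (t=27: INC r by 10): {p=6, q=34, r=22}
  after event 7 (t=33: SET p = 16): {p=16, q=34, r=22}
  after event 8 (t=41: SET r = 33): {p=16, q=34, r=33}
  after event 9 (t=48: INC p by 14): {p=30, q=34, r=33}

Answer: {p=30, q=34, r=33}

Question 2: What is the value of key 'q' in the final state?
Answer: 34

Derivation:
Track key 'q' through all 9 events:
  event 1 (t=4: SET p = -3): q unchanged
  event 2 (t=8: INC r by 12): q unchanged
  event 3 (t=11: INC q by 12): q (absent) -> 12
  event 4 (t=20: INC p by 9): q unchanged
  event 5 (t=22: SET q = 34): q 12 -> 34
  event 6 (t=27: INC r by 10): q unchanged
  event 7 (t=33: SET p = 16): q unchanged
  event 8 (t=41: SET r = 33): q unchanged
  event 9 (t=48: INC p by 14): q unchanged
Final: q = 34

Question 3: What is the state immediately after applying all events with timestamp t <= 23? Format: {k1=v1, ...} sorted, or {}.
Apply events with t <= 23 (5 events):
  after event 1 (t=4: SET p = -3): {p=-3}
  after event 2 (t=8: INC r by 12): {p=-3, r=12}
  after event 3 (t=11: INC q by 12): {p=-3, q=12, r=12}
  after event 4 (t=20: INC p by 9): {p=6, q=12, r=12}
  after event 5 (t=22: SET q = 34): {p=6, q=34, r=12}

Answer: {p=6, q=34, r=12}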